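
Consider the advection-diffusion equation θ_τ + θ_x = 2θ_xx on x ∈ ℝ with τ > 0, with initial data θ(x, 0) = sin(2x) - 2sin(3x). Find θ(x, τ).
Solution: Moving frame: η = x - τ, σ = τ, θ = u(η,σ), so θ_τ = u_σ - u_η and θ_xx = u_ηη.
Hence θ_τ + θ_x = u_σ and the PDE becomes the heat equation u_σ = 2u_ηη on η ∈ ℝ.
Initial data: u(η,0) = θ(η,0) = sin(2η) - 2sin(3η). Each mode sin(nη) decays as exp(-2n²σ) on ℝ, so u(η,σ) = Σ c_n exp(-2n²σ) sin(nη) with c_2=1, c_3=-2: u(η,σ) = exp(-8σ)sin(2η) - 2exp(-18σ)sin(3η).
Substituting back: θ(x,τ) = u(x - τ, τ).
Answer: θ(x, τ) = exp(-8τ)sin(2x - 2τ) - 2exp(-18τ)sin(3x - 3τ)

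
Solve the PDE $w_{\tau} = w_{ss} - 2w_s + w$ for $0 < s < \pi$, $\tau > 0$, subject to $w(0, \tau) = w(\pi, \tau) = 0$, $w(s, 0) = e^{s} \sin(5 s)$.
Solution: Substitute $w = e^{s}u$.
Then $w_s = e^{s}(u_s + u)$, $w_{ss} = e^{s}(u_{ss} + 2u_s + u)$, $w_{\tau} = e^{s}u_{\tau}$; substituting and dividing by $e^{s}$, the lower-order terms cancel: $u_{\tau} = u_{ss}$ (standard heat equation).
Data for $u$: $u(s,0) = e^{-s}w(s,0) = \sin(5 s)$. The boundary conditions carry over: $u(0,\tau) = u(\pi,\tau) = 0$.
Separating variables: $u = \sum c_n e^{-n^2\tau} \sin(ns)$. From $u(s,0) = \sin(5 s)$: $c_5=1$.
So $u(s,\tau) = e^{-25 \tau} \sin(5 s)$, and $w(s,\tau) = e^{s}u(s,\tau)$.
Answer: $w(s, \tau) = e^{-25 \tau} e^{s} \sin(5 s)$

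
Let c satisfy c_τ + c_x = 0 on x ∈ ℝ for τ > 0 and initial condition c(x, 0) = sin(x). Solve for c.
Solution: By characteristics (dx/dτ = 1), c(x,τ) = f(x - τ) with f = c(·, 0).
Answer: c(x, τ) = sin(x - τ)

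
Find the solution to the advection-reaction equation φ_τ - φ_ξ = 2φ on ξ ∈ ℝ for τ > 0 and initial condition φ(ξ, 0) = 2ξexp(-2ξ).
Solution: Substitute φ = exp(-2ξ)u, i.e. u = exp(2ξ)φ.
By the product rule, φ_ξ = exp(-2ξ)(u_ξ - 2u), φ_τ = exp(-2ξ)u_τ.
Substituting into the PDE and dividing by exp(-2ξ): u_τ - (u_ξ - 2u) = 2u.
The lower-order terms cancel, leaving the standard advection equation u_τ - u_ξ = 0.
Initial data for u: u(ξ,0) = exp(2ξ)φ(ξ,0) = 2ξ.
Solve for u:
  By method of characteristics (waves move left with speed 1):
  Along characteristics ξ + τ = const, u is constant, so u(ξ,τ) = f(ξ + τ) with f = u(·, 0).
Hence u(ξ,τ) = 2ξ + 2τ.
Transform back: φ(ξ,τ) = exp(-2ξ)u(ξ,τ).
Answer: φ(ξ, τ) = 2ξexp(-2ξ) + 2τexp(-2ξ)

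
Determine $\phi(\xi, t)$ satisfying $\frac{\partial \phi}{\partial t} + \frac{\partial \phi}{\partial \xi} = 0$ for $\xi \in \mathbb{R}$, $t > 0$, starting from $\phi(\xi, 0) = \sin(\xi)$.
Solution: By method of characteristics (waves move right with speed 1):
Along characteristics $\xi - t =$ const, $\phi$ is constant, so $\phi(\xi,t) = f(\xi - t)$ with $f = \phi( \cdot , 0)$.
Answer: $\phi(\xi, t) = \sin(\xi - t)$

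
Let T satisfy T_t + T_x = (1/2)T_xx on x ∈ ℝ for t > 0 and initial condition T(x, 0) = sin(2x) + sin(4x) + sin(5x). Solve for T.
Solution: Change to a moving frame: let η = x - t, σ = t and write T(x,t) = u(η,σ).
By the chain rule T_t = u_σ - u_η, T_x = u_η, T_xx = u_ηη.
Then T_t + T_x = u_σ: the advection term cancels and the PDE becomes the heat equation u_σ = (1/2)u_ηη on η ∈ ℝ.
Initial data: u(η,0) = T(η,0) = sin(2η) + sin(4η) + sin(5η).
On η ∈ ℝ each mode satisfies (sin(nη))″ = -n² sin(nη), so exp(-n²σ/2) sin(nη) solves the heat equation; by superposition u(η,σ) = Σ c_n exp(-n²σ/2) sin(nη).
Reading off the coefficients: c_2=1, c_4=1, c_5=1, so u(η,σ) = exp(-2σ)sin(2η) + exp(-8σ)sin(4η) + exp(-25σ/2)sin(5η).
Substituting back η = x - t, σ = t: T(x,t) = u(x - t, t).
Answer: T(x, t) = -exp(-2t)sin(2t - 2x) - exp(-8t)sin(4t - 4x) - exp(-25t/2)sin(5t - 5x)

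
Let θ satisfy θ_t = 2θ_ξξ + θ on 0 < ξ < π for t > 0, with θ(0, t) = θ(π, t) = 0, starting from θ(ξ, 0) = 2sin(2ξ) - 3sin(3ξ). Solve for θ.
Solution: Substitute θ = exp(t)u, i.e. u = exp(-t)θ.
By the product rule, θ_t = exp(t)(u_t + u), θ_ξξ = exp(t)u_ξξ.
Substituting into the PDE and dividing by exp(t): u_t + u = 2u_ξξ + u.
The lower-order terms cancel, leaving the standard heat equation u_t = 2u_ξξ.
Initial data for u: u(ξ,0) = θ(ξ,0) = 2sin(2ξ) - 3sin(3ξ). The boundary conditions carry over: u(0,t) = u(π,t) = 0.
Solve for u:
  Using separation of variables u = X(ξ)G(t):
  Eigenfunctions: sin(nξ), n = 1, 2, 3, ...
  General solution: u(ξ, t) = Σ c_n sin(nξ) exp(-2n² t)
  Matching u(ξ,0) = 2sin(2ξ) - 3sin(3ξ) term by term: c_2=2, c_3=-3.
Hence u(ξ,t) = 2exp(-8t)sin(2ξ) - 3exp(-18t)sin(3ξ).
Transform back: θ(ξ,t) = exp(t)u(ξ,t).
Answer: θ(ξ, t) = 2exp(-7t)sin(2ξ) - 3exp(-17t)sin(3ξ)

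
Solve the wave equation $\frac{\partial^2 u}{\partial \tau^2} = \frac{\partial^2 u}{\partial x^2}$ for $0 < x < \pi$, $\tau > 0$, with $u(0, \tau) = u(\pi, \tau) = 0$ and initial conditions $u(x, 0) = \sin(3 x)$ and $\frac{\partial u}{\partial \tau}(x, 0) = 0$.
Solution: Separating variables: $u = \sum [A_n \cos(\omega_n \tau) + B_n \sin(\omega_n \tau)] \sin(nx)$, $\omega_n = n$. From ICs: $A_3=1$.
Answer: $u(x, \tau) = \sin(3 x) \cos(3 \tau)$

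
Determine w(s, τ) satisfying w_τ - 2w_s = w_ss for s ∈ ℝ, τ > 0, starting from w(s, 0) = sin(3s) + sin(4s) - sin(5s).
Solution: Moving frame: η = s + 2τ, σ = τ, w = u(η,σ), so w_τ = u_σ + 2u_η and w_ss = u_ηη.
Hence w_τ - 2w_s = u_σ and the PDE becomes the heat equation u_σ = u_ηη on η ∈ ℝ.
Initial data: u(η,0) = w(η,0) = sin(3η) + sin(4η) - sin(5η). Each mode sin(nη) decays as exp(-n²σ) on ℝ, so u(η,σ) = Σ c_n exp(-n²σ) sin(nη) with c_3=1, c_4=1, c_5=-1: u(η,σ) = exp(-9σ)sin(3η) + exp(-16σ)sin(4η) - exp(-25σ)sin(5η).
Substituting back: w(s,τ) = u(s + 2τ, τ).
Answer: w(s, τ) = exp(-9τ)sin(3s + 6τ) + exp(-16τ)sin(4s + 8τ) - exp(-25τ)sin(5s + 10τ)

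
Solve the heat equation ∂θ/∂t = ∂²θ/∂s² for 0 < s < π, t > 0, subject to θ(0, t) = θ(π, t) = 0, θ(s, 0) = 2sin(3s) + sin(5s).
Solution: Separating variables: θ = Σ c_n exp(-n²t) sin(ns). From θ(s,0) = 2sin(3s) + sin(5s): c_3=2, c_5=1.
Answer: θ(s, t) = 2exp(-9t)sin(3s) + exp(-25t)sin(5s)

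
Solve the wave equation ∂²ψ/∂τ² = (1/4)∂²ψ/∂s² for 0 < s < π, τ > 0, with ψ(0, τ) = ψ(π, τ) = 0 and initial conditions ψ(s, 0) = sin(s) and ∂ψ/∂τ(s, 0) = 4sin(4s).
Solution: Using separation of variables ψ = X(s)T(τ):
Eigenfunctions: sin(ns), n = 1, 2, 3, ...
General solution: ψ(s, τ) = Σ [A_n cos(n τ/2) + B_n sin(n τ/2)] sin(ns)
From ψ(s,0) = sin(s): A_1=1. From ψ_τ(s,0) = 4sin(4s), using ψ_τ(s,0) = Σ ω_n B_n sin(ns) with ω_n = n/2: B_4 = 4/2 = 2.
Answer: ψ(s, τ) = sin(s)cos(τ/2) + 2sin(4s)sin(2τ)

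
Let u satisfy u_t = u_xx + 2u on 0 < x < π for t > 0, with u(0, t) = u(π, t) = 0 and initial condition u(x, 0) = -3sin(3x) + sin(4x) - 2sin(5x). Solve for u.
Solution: Substitute u = exp(2t)w, i.e. w = exp(-2t)u.
By the product rule, u_t = exp(2t)(w_t + 2w), u_xx = exp(2t)w_xx.
Substituting into the PDE and dividing by exp(2t): w_t + 2w = w_xx + 2w.
The lower-order terms cancel, leaving the standard heat equation w_t = w_xx.
Initial data for w: w(x,0) = u(x,0) = -3sin(3x) + sin(4x) - 2sin(5x). The boundary conditions carry over: w(0,t) = w(π,t) = 0.
Solve for w:
  Using separation of variables w = X(x)T(t):
  Eigenfunctions: sin(nx), n = 1, 2, 3, ...
  General solution: w(x, t) = Σ c_n sin(nx) exp(-n² t)
  Matching w(x,0) = -3sin(3x) + sin(4x) - 2sin(5x) term by term: c_3=-3, c_4=1, c_5=-2.
Hence w(x,t) = -3exp(-9t)sin(3x) + exp(-16t)sin(4x) - 2exp(-25t)sin(5x).
Transform back: u(x,t) = exp(2t)w(x,t).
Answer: u(x, t) = -3exp(-7t)sin(3x) + exp(-14t)sin(4x) - 2exp(-23t)sin(5x)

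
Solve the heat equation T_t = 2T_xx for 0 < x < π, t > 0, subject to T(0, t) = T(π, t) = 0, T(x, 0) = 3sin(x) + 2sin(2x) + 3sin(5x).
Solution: Using separation of variables T = X(x)G(t):
Eigenfunctions: sin(nx), n = 1, 2, 3, ...
General solution: T(x, t) = Σ c_n sin(nx) exp(-2n² t)
Matching T(x,0) = 3sin(x) + 2sin(2x) + 3sin(5x) term by term: c_1=3, c_2=2, c_5=3.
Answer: T(x, t) = 3exp(-2t)sin(x) + 2exp(-8t)sin(2x) + 3exp(-50t)sin(5x)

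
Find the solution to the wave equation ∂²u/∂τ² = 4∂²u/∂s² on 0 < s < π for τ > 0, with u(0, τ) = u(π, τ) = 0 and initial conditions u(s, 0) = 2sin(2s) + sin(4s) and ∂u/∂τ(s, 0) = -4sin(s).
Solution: Using separation of variables u = X(s)T(τ):
Eigenfunctions: sin(ns), n = 1, 2, 3, ...
General solution: u(s, τ) = Σ [A_n cos(2n τ) + B_n sin(2n τ)] sin(ns)
From u(s,0) = 2sin(2s) + sin(4s): A_2=2, A_4=1. From u_τ(s,0) = -4sin(s), using u_τ(s,0) = Σ ω_n B_n sin(ns) with ω_n = 2n: B_1 = (-4)/2 = -2.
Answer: u(s, τ) = -2sin(s)sin(2τ) + 2sin(2s)cos(4τ) + sin(4s)cos(8τ)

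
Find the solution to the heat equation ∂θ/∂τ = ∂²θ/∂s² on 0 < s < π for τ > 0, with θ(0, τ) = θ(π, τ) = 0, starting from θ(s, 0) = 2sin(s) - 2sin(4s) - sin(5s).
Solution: Using separation of variables θ = X(s)G(τ):
Eigenfunctions: sin(ns), n = 1, 2, 3, ...
General solution: θ(s, τ) = Σ c_n sin(ns) exp(-n² τ)
Matching θ(s,0) = 2sin(s) - 2sin(4s) - sin(5s) term by term: c_1=2, c_4=-2, c_5=-1.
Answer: θ(s, τ) = 2exp(-τ)sin(s) - 2exp(-16τ)sin(4s) - exp(-25τ)sin(5s)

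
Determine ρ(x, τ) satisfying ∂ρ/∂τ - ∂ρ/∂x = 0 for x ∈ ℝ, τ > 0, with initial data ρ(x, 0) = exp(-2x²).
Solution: By characteristics (dx/dτ = -1), ρ(x,τ) = f(x + τ) with f = ρ(·, 0).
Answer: ρ(x, τ) = exp(-2(x + τ)²)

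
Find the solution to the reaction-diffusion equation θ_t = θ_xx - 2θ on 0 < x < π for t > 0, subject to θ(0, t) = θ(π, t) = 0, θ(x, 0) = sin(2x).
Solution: Substitute θ = exp(-2t)u, i.e. u = exp(2t)θ.
By the product rule, θ_t = exp(-2t)(u_t - 2u), θ_xx = exp(-2t)u_xx.
Substituting into the PDE and dividing by exp(-2t): u_t - 2u = u_xx - 2u.
The lower-order terms cancel, leaving the standard heat equation u_t = u_xx.
Initial data for u: u(x,0) = θ(x,0) = sin(2x). The boundary conditions carry over: u(0,t) = u(π,t) = 0.
Solve for u:
  Using separation of variables u = X(x)G(t):
  Eigenfunctions: sin(nx), n = 1, 2, 3, ...
  General solution: u(x, t) = Σ c_n sin(nx) exp(-n² t)
  Matching u(x,0) = sin(2x) term by term: c_2=1.
Hence u(x,t) = exp(-4t)sin(2x).
Transform back: θ(x,t) = exp(-2t)u(x,t).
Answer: θ(x, t) = exp(-6t)sin(2x)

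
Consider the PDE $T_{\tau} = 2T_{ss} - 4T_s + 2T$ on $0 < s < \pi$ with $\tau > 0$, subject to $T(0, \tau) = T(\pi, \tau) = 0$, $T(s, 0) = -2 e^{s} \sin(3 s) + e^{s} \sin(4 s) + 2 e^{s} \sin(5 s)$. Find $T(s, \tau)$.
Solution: Substitute $T = e^{s}u$, i.e. $u = e^{-s}T$.
By the product rule, $T_s = e^{s}(u_s + u)$, $T_{ss} = e^{s}(u_{ss} + 2u_s + u)$, $T_{\tau} = e^{s}u_{\tau}$.
Substituting into the PDE and dividing by $e^{s}$: $u_{\tau} = 2(u_{ss} + 2u_s + u) - 4(u_s + u) + 2u$.
The lower-order terms cancel, leaving the standard heat equation $u_{\tau} = 2u_{ss}$.
Initial data for $u$: $u(s,0) = e^{-s}T(s,0) = -2 \sin(3 s) + \sin(4 s) + 2 \sin(5 s)$. The boundary conditions carry over: $u(0,\tau) = u(\pi,\tau) = 0$.
Solve for $u$:
  Using separation of variables $u = X(s)G(\tau)$:
  Eigenfunctions: $\sin(ns)$, $n = 1, 2, 3, \ldots$
  General solution: $u(s, \tau) = \sum c_n \sin(ns) e^{-2n^2 \tau}$
  Matching $u(s,0) = -2 \sin(3 s) + \sin(4 s) + 2 \sin(5 s)$ term by term: $c_3=-2, c_4=1, c_5=2$.
Hence $u(s,\tau) = -2 e^{-18 \tau} \sin(3 s) + e^{-32 \tau} \sin(4 s) + 2 e^{-50 \tau} \sin(5 s)$.
Transform back: $T(s,\tau) = e^{s}u(s,\tau)$.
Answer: $T(s, \tau) = -2 e^{-18 \tau} e^{s} \sin(3 s) + e^{-32 \tau} e^{s} \sin(4 s) + 2 e^{-50 \tau} e^{s} \sin(5 s)$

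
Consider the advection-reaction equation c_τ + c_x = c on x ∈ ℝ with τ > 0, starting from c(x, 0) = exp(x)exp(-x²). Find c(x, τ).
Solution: Substitute c = exp(x)u.
Then c_x = exp(x)(u_x + u), c_τ = exp(x)u_τ; substituting and dividing by exp(x), the lower-order terms cancel: u_τ + u_x = 0 (standard advection equation).
Data for u: u(x,0) = exp(-x)c(x,0) = exp(-x²).
By characteristics (dx/dτ = 1), u(x,τ) = f(x - τ) with f = u(·, 0).
So u(x,τ) = exp(-(x - τ)²), and c(x,τ) = exp(x)u(x,τ).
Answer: c(x, τ) = exp(x)exp(-(x - τ)²)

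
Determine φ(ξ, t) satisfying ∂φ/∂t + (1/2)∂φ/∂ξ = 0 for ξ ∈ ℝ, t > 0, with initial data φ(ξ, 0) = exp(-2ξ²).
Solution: By method of characteristics (waves move right with speed 1/2):
Along characteristics ξ - (1/2)t = const, φ is constant, so φ(ξ,t) = f(ξ - (1/2)t) with f = φ(·, 0).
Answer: φ(ξ, t) = exp(-2(-t/2 + ξ)²)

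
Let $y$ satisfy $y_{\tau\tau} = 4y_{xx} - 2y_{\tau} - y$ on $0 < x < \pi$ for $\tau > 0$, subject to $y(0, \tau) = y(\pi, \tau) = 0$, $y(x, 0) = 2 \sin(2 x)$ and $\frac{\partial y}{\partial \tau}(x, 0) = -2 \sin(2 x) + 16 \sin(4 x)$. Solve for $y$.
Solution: Substitute $y = e^{-\tau}u$, i.e. $u = e^{\tau}y$.
By the product rule, $y_{\tau} = e^{-\tau}(u_{\tau} - u)$, $y_{\tau\tau} = e^{-\tau}(u_{\tau\tau} - 2u_{\tau} + u)$, $y_{xx} = e^{-\tau}u_{xx}$.
Substituting into the PDE and dividing by $e^{-\tau}$: $u_{\tau\tau} - 2u_{\tau} + u = 4u_{xx} - 2(u_{\tau} - u) - u$.
The lower-order terms cancel, leaving the standard wave equation $u_{\tau\tau} = 4u_{xx}$.
Initial data for $u$: $u(x,0) = y(x,0) = 2 \sin(2 x)$; $u_{\tau}(x,0) = y_{\tau}(x,0) + y(x,0) = 16 \sin(4 x)$. The boundary conditions carry over: $u(0,\tau) = u(\pi,\tau) = 0$.
Solve for $u$:
  Using separation of variables $u = X(x)T(\tau)$:
  Eigenfunctions: $\sin(nx)$, $n = 1, 2, 3, \ldots$
  General solution: $u(x, \tau) = \sum [A_n \cos(2n \tau) + B_n \sin(2n \tau)] \sin(nx)$
  From $u(x,0) = 2 \sin(2 x)$: $A_2=2$. From $u_{\tau}(x,0) = 16 \sin(4 x)$, using $u_{\tau}(x,0) = \sum \omega_n B_n \sin(nx)$ with $\omega_n = 2n$: $B_4 = 16/8 = 2$.
Hence $u(x,\tau) = 2 \sin(2 x) \cos(4 \tau) + 2 \sin(4 x) \sin(8 \tau)$.
Transform back: $y(x,\tau) = e^{-\tau}u(x,\tau)$.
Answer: $y(x, \tau) = 2 e^{-\tau} \sin(8 \tau) \sin(4 x) + 2 e^{-\tau} \sin(2 x) \cos(4 \tau)$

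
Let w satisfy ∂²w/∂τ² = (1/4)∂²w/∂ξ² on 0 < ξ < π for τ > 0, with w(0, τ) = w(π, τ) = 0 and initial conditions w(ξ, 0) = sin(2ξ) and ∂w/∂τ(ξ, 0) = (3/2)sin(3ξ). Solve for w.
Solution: Separating variables: w = Σ [A_n cos(ω_n τ) + B_n sin(ω_n τ)] sin(nξ), ω_n = n/2. From ICs (B_n = velocity coefficient / ω_n): A_2=1, B_3=1.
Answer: w(ξ, τ) = sin(2ξ)cos(τ) + sin(3ξ)sin(3τ/2)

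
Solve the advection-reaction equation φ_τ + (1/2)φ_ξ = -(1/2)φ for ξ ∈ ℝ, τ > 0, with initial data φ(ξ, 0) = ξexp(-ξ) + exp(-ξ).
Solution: Substitute φ = exp(-ξ)u, i.e. u = exp(ξ)φ.
By the product rule, φ_ξ = exp(-ξ)(u_ξ - u), φ_τ = exp(-ξ)u_τ.
Substituting into the PDE and dividing by exp(-ξ): u_τ + (1/2)(u_ξ - u) = -(1/2)u.
The lower-order terms cancel, leaving the standard advection equation u_τ + (1/2)u_ξ = 0.
Initial data for u: u(ξ,0) = exp(ξ)φ(ξ,0) = ξ + 1.
Solve for u:
  By method of characteristics (waves move right with speed 1/2):
  Along characteristics ξ - (1/2)τ = const, u is constant, so u(ξ,τ) = f(ξ - (1/2)τ) with f = u(·, 0).
Hence u(ξ,τ) = ξ - (1/2)τ + 1.
Transform back: φ(ξ,τ) = exp(-ξ)u(ξ,τ).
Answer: φ(ξ, τ) = ξexp(-ξ) - (1/2)τexp(-ξ) + exp(-ξ)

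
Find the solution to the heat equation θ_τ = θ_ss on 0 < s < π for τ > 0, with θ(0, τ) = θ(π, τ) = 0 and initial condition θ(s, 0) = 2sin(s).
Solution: Using separation of variables θ = X(s)G(τ):
Eigenfunctions: sin(ns), n = 1, 2, 3, ...
General solution: θ(s, τ) = Σ c_n sin(ns) exp(-n² τ)
Matching θ(s,0) = 2sin(s) term by term: c_1=2.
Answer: θ(s, τ) = 2exp(-τ)sin(s)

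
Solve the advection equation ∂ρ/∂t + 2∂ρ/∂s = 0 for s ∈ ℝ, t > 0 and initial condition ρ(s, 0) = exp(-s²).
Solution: By method of characteristics (waves move right with speed 2):
Along characteristics s - 2t = const, ρ is constant, so ρ(s,t) = f(s - 2t) with f = ρ(·, 0).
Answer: ρ(s, t) = exp(-(s - 2t)²)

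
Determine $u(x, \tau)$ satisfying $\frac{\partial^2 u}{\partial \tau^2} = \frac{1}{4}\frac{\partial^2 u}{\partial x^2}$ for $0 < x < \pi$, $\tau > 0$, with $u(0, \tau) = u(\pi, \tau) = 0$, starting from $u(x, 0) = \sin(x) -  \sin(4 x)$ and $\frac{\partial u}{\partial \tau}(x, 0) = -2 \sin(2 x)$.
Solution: Using separation of variables $u = X(x)T(\tau)$:
Eigenfunctions: $\sin(nx)$, $n = 1, 2, 3, \ldots$
General solution: $u(x, \tau) = \sum [A_n \cos(n \tau/2) + B_n \sin(n \tau/2)] \sin(nx)$
From $u(x,0) = \sin(x) - \sin(4 x)$: $A_1=1, A_4=-1$. From $u_{\tau}(x,0) = -2 \sin(2 x)$, using $u_{\tau}(x,0) = \sum \omega_n B_n \sin(nx)$ with $\omega_n = n/2$: $B_2 = (-2)/1 = -2$.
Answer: $u(x, \tau) = -2 \sin(\tau) \sin(2 x) + \sin(x) \cos(\tau/2) -  \sin(4 x) \cos(2 \tau)$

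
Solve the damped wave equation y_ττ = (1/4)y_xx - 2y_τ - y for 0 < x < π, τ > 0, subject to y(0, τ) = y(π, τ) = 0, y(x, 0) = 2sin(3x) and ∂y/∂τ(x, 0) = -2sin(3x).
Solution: Substitute y = exp(-τ)u.
Then y_τ = exp(-τ)(u_τ - u), y_ττ = exp(-τ)(u_ττ - 2u_τ + u), y_xx = exp(-τ)u_xx; substituting and dividing by exp(-τ), the lower-order terms cancel: u_ττ = (1/4)u_xx (standard wave equation).
Data for u: u(x,0) = y(x,0) = 2sin(3x); u_τ(x,0) = y_τ(x,0) + y(x,0) = 0. The boundary conditions carry over: u(0,τ) = u(π,τ) = 0.
Separating variables: u = Σ [A_n cos(ω_n τ) + B_n sin(ω_n τ)] sin(nx), ω_n = n/2. From ICs: A_3=2.
So u(x,τ) = 2sin(3x)cos(3τ/2), and y(x,τ) = exp(-τ)u(x,τ).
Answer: y(x, τ) = 2exp(-τ)sin(3x)cos(3τ/2)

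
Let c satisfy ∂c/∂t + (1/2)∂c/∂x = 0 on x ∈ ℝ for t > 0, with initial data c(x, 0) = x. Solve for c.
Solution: By method of characteristics (waves move right with speed 1/2):
Along characteristics x - (1/2)t = const, c is constant, so c(x,t) = f(x - (1/2)t) with f = c(·, 0).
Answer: c(x, t) = -(1/2)t + x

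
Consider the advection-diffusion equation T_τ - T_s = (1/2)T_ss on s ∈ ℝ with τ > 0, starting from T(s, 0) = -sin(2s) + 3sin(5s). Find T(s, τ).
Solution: Change to a moving frame: let η = s + τ, σ = τ and write T(s,τ) = u(η,σ).
By the chain rule T_τ = u_σ + u_η, T_s = u_η, T_ss = u_ηη.
Then T_τ - T_s = u_σ: the advection term cancels and the PDE becomes the heat equation u_σ = (1/2)u_ηη on η ∈ ℝ.
Initial data: u(η,0) = T(η,0) = -sin(2η) + 3sin(5η).
On η ∈ ℝ each mode satisfies (sin(nη))″ = -n² sin(nη), so exp(-n²σ/2) sin(nη) solves the heat equation; by superposition u(η,σ) = Σ c_n exp(-n²σ/2) sin(nη).
Reading off the coefficients: c_2=-1, c_5=3, so u(η,σ) = -exp(-2σ)sin(2η) + 3exp(-25σ/2)sin(5η).
Substituting back η = s + τ, σ = τ: T(s,τ) = u(s + τ, τ).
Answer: T(s, τ) = -exp(-2τ)sin(2s + 2τ) + 3exp(-25τ/2)sin(5s + 5τ)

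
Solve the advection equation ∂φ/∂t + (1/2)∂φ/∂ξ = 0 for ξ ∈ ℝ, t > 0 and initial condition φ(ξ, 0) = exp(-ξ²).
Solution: By method of characteristics (waves move right with speed 1/2):
Along characteristics ξ - (1/2)t = const, φ is constant, so φ(ξ,t) = f(ξ - (1/2)t) with f = φ(·, 0).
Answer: φ(ξ, t) = exp(-(-t/2 + ξ)²)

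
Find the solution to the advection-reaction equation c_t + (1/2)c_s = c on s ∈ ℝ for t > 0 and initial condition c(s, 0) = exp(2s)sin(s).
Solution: Substitute c = exp(2s)u, i.e. u = exp(-2s)c.
By the product rule, c_s = exp(2s)(u_s + 2u), c_t = exp(2s)u_t.
Substituting into the PDE and dividing by exp(2s): u_t + (1/2)(u_s + 2u) = u.
The lower-order terms cancel, leaving the standard advection equation u_t + (1/2)u_s = 0.
Initial data for u: u(s,0) = exp(-2s)c(s,0) = sin(s).
Solve for u:
  By method of characteristics (waves move right with speed 1/2):
  Along characteristics s - (1/2)t = const, u is constant, so u(s,t) = f(s - (1/2)t) with f = u(·, 0).
Hence u(s,t) = sin(s - t/2).
Transform back: c(s,t) = exp(2s)u(s,t).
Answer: c(s, t) = exp(2s)sin(s - t/2)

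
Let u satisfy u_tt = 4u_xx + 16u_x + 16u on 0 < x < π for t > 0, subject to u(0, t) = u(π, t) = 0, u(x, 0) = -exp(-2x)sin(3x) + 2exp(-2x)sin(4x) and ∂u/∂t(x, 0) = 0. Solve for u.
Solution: Substitute u = exp(-2x)w.
Then u_x = exp(-2x)(w_x - 2w), u_xx = exp(-2x)(w_xx - 4w_x + 4w), u_tt = exp(-2x)w_tt; substituting and dividing by exp(-2x), the lower-order terms cancel: w_tt = 4w_xx (standard wave equation).
Data for w: w(x,0) = exp(2x)u(x,0) = -sin(3x) + 2sin(4x); w_t(x,0) = exp(2x)u_t(x,0) = 0. The boundary conditions carry over: w(0,t) = w(π,t) = 0.
Separating variables: w = Σ [A_n cos(ω_n t) + B_n sin(ω_n t)] sin(nx), ω_n = 2n. From ICs: A_3=-1, A_4=2.
So w(x,t) = -sin(3x)cos(6t) + 2sin(4x)cos(8t), and u(x,t) = exp(-2x)w(x,t).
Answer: u(x, t) = -exp(-2x)sin(3x)cos(6t) + 2exp(-2x)sin(4x)cos(8t)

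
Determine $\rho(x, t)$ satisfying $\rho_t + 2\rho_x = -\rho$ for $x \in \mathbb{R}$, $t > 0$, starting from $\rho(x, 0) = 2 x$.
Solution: Substitute $\rho = e^{-t}u$.
Then $\rho_t = e^{-t}(u_t - u)$, $\rho_x = e^{-t}u_x$; substituting and dividing by $e^{-t}$, the lower-order terms cancel: $u_t + 2u_x = 0$ (standard advection equation).
Data for $u$: $u(x,0) = \rho(x,0) = 2 x$.
By characteristics ($dx/dt = 2$), $u(x,t) = f(x - 2t)$ with $f = u( \cdot , 0)$.
So $u(x,t) = -4 t + 2 x$, and $\rho(x,t) = e^{-t}u(x,t)$.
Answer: $\rho(x, t) = -4 t e^{-t} + 2 x e^{-t}$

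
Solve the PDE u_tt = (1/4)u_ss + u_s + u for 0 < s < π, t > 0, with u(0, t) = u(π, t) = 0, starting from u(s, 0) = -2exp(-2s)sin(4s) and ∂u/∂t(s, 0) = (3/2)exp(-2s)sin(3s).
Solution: Substitute u = exp(-2s)w.
Then u_s = exp(-2s)(w_s - 2w), u_ss = exp(-2s)(w_ss - 4w_s + 4w), u_tt = exp(-2s)w_tt; substituting and dividing by exp(-2s), the lower-order terms cancel: w_tt = (1/4)w_ss (standard wave equation).
Data for w: w(s,0) = exp(2s)u(s,0) = -2sin(4s); w_t(s,0) = exp(2s)u_t(s,0) = (3/2)sin(3s). The boundary conditions carry over: w(0,t) = w(π,t) = 0.
Separating variables: w = Σ [A_n cos(ω_n t) + B_n sin(ω_n t)] sin(ns), ω_n = n/2. From ICs (B_n = velocity coefficient / ω_n): A_4=-2, B_3=1.
So w(s,t) = sin(3s)sin(3t/2) - 2sin(4s)cos(2t), and u(s,t) = exp(-2s)w(s,t).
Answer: u(s, t) = exp(-2s)sin(3s)sin(3t/2) - 2exp(-2s)sin(4s)cos(2t)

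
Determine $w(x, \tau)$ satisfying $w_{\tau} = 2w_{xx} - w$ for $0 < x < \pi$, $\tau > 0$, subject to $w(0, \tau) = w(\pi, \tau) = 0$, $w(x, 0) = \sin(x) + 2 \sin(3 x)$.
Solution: Substitute $w = e^{-\tau}u$.
Then $w_{\tau} = e^{-\tau}(u_{\tau} - u)$, $w_{xx} = e^{-\tau}u_{xx}$; substituting and dividing by $e^{-\tau}$, the lower-order terms cancel: $u_{\tau} = 2u_{xx}$ (standard heat equation).
Data for $u$: $u(x,0) = w(x,0) = \sin(x) + 2 \sin(3 x)$. The boundary conditions carry over: $u(0,\tau) = u(\pi,\tau) = 0$.
Separating variables: $u = \sum c_n e^{-2n^2\tau} \sin(nx)$. From $u(x,0) = \sin(x) + 2 \sin(3 x)$: $c_1=1, c_3=2$.
So $u(x,\tau) = e^{-2 \tau} \sin(x) + 2 e^{-18 \tau} \sin(3 x)$, and $w(x,\tau) = e^{-\tau}u(x,\tau)$.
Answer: $w(x, \tau) = e^{-3 \tau} \sin(x) + 2 e^{-19 \tau} \sin(3 x)$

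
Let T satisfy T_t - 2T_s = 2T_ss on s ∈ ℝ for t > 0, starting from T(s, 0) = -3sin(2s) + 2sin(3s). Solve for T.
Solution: Change to a moving frame: let η = s + 2t, σ = t and write T(s,t) = u(η,σ).
By the chain rule T_t = u_σ + 2u_η, T_s = u_η, T_ss = u_ηη.
Then T_t - 2T_s = u_σ: the advection term cancels and the PDE becomes the heat equation u_σ = 2u_ηη on η ∈ ℝ.
Initial data: u(η,0) = T(η,0) = -3sin(2η) + 2sin(3η).
On η ∈ ℝ each mode satisfies (sin(nη))″ = -n² sin(nη), so exp(-2n²σ) sin(nη) solves the heat equation; by superposition u(η,σ) = Σ c_n exp(-2n²σ) sin(nη).
Reading off the coefficients: c_2=-3, c_3=2, so u(η,σ) = -3exp(-8σ)sin(2η) + 2exp(-18σ)sin(3η).
Substituting back η = s + 2t, σ = t: T(s,t) = u(s + 2t, t).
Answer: T(s, t) = -3exp(-8t)sin(2s + 4t) + 2exp(-18t)sin(3s + 6t)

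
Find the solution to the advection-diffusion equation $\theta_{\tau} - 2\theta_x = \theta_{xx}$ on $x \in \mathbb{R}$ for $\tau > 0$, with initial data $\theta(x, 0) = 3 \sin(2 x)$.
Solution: Moving frame: $\eta = x + 2\tau$, $\sigma = \tau$, $\theta = u(\eta,\sigma)$, so $\theta_{\tau} = u_{\sigma} + 2u_{\eta}$ and $\theta_{xx} = u_{\eta\eta}$.
Hence $\theta_{\tau} - 2\theta_x = u_{\sigma}$ and the PDE becomes the heat equation $u_{\sigma} = u_{\eta\eta}$ on $\eta \in \mathbb{R}$.
Initial data: $u(\eta,0) = \theta(\eta,0) = 3 \sin(2 \eta)$. Each mode $\sin(n\eta)$ decays as $e^{-n^2\sigma}$ on $\mathbb{R}$, so $u(\eta,\sigma) = \sum c_n e^{-n^2\sigma} \sin(n\eta)$ with $c_2=3$: $u(\eta,\sigma) = 3 e^{-4 \sigma} \sin(2 \eta)$.
Substituting back: $\theta(x,\tau) = u(x + 2\tau, \tau)$.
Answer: $\theta(x, \tau) = 3 e^{-4 \tau} \sin(4 \tau + 2 x)$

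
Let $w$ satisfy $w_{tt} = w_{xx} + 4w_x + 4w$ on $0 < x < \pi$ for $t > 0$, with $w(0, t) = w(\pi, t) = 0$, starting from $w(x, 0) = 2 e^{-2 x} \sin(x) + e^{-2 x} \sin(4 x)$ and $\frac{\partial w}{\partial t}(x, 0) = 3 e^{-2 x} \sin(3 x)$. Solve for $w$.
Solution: Substitute $w = e^{-2x}u$.
Then $w_x = e^{-2x}(u_x - 2u)$, $w_{xx} = e^{-2x}(u_{xx} - 4u_x + 4u)$, $w_{tt} = e^{-2x}u_{tt}$; substituting and dividing by $e^{-2x}$, the lower-order terms cancel: $u_{tt} = u_{xx}$ (standard wave equation).
Data for $u$: $u(x,0) = e^{2x}w(x,0) = 2 \sin(x) + \sin(4 x)$; $u_t(x,0) = e^{2x}w_t(x,0) = 3 \sin(3 x)$. The boundary conditions carry over: $u(0,t) = u(\pi,t) = 0$.
Separating variables: $u = \sum [A_n \cos(\omega_n t) + B_n \sin(\omega_n t)] \sin(nx)$, $\omega_n = n$. From ICs ($B_n$ = velocity coefficient / $\omega_n$): $A_1=2, A_4=1, B_3=1$.
So $u(x,t) = \sin(3 t) \sin(3 x) + 2 \sin(x) \cos(t) + \sin(4 x) \cos(4 t)$, and $w(x,t) = e^{-2x}u(x,t)$.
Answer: $w(x, t) = e^{-2 x} \sin(3 t) \sin(3 x) + 2 e^{-2 x} \sin(x) \cos(t) + e^{-2 x} \sin(4 x) \cos(4 t)$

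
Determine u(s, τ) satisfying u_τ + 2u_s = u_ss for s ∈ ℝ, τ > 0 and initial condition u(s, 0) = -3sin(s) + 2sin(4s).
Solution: Moving frame: η = s - 2τ, σ = τ, u = w(η,σ), so u_τ = w_σ - 2w_η and u_ss = w_ηη.
Hence u_τ + 2u_s = w_σ and the PDE becomes the heat equation w_σ = w_ηη on η ∈ ℝ.
Initial data: w(η,0) = u(η,0) = -3sin(η) + 2sin(4η). Each mode sin(nη) decays as exp(-n²σ) on ℝ, so w(η,σ) = Σ c_n exp(-n²σ) sin(nη) with c_1=-3, c_4=2: w(η,σ) = -3exp(-σ)sin(η) + 2exp(-16σ)sin(4η).
Substituting back: u(s,τ) = w(s - 2τ, τ).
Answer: u(s, τ) = -3exp(-τ)sin(s - 2τ) + 2exp(-16τ)sin(4s - 8τ)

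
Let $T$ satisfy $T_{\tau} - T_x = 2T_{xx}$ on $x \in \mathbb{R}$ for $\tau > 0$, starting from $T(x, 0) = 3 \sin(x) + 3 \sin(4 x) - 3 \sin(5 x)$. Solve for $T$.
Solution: Moving frame: $\eta = x + \tau$, $\sigma = \tau$, $T = u(\eta,\sigma)$, so $T_{\tau} = u_{\sigma} + u_{\eta}$ and $T_{xx} = u_{\eta\eta}$.
Hence $T_{\tau} - T_x = u_{\sigma}$ and the PDE becomes the heat equation $u_{\sigma} = 2u_{\eta\eta}$ on $\eta \in \mathbb{R}$.
Initial data: $u(\eta,0) = T(\eta,0) = 3 \sin(\eta) + 3 \sin(4 \eta) - 3 \sin(5 \eta)$. Each mode $\sin(n\eta)$ decays as $e^{-2n^2\sigma}$ on $\mathbb{R}$, so $u(\eta,\sigma) = \sum c_n e^{-2n^2\sigma} \sin(n\eta)$ with $c_1=3, c_4=3, c_5=-3$: $u(\eta,\sigma) = 3 e^{-2 \sigma} \sin(\eta) + 3 e^{-32 \sigma} \sin(4 \eta) - 3 e^{-50 \sigma} \sin(5 \eta)$.
Substituting back: $T(x,\tau) = u(x + \tau, \tau)$.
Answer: $T(x, \tau) = 3 e^{-2 \tau} \sin(\tau + x) + 3 e^{-32 \tau} \sin(4 \tau + 4 x) - 3 e^{-50 \tau} \sin(5 \tau + 5 x)$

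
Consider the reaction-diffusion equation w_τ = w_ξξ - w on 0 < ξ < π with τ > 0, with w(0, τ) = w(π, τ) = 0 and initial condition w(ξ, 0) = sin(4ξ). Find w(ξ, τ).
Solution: Substitute w = exp(-τ)u.
Then w_τ = exp(-τ)(u_τ - u), w_ξξ = exp(-τ)u_ξξ; substituting and dividing by exp(-τ), the lower-order terms cancel: u_τ = u_ξξ (standard heat equation).
Data for u: u(ξ,0) = w(ξ,0) = sin(4ξ). The boundary conditions carry over: u(0,τ) = u(π,τ) = 0.
Separating variables: u = Σ c_n exp(-n²τ) sin(nξ). From u(ξ,0) = sin(4ξ): c_4=1.
So u(ξ,τ) = exp(-16τ)sin(4ξ), and w(ξ,τ) = exp(-τ)u(ξ,τ).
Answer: w(ξ, τ) = exp(-17τ)sin(4ξ)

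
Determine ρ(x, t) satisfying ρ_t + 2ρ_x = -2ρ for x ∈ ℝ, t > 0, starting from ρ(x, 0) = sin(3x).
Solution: Substitute ρ = exp(-2t)u, i.e. u = exp(2t)ρ.
By the product rule, ρ_t = exp(-2t)(u_t - 2u), ρ_x = exp(-2t)u_x.
Substituting into the PDE and dividing by exp(-2t): u_t - 2u + 2u_x = -2u.
The lower-order terms cancel, leaving the standard advection equation u_t + 2u_x = 0.
Initial data for u: u(x,0) = ρ(x,0) = sin(3x).
Solve for u:
  By method of characteristics (waves move right with speed 2):
  Along characteristics x - 2t = const, u is constant, so u(x,t) = f(x - 2t) with f = u(·, 0).
Hence u(x,t) = -sin(6t - 3x).
Transform back: ρ(x,t) = exp(-2t)u(x,t).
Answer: ρ(x, t) = -exp(-2t)sin(6t - 3x)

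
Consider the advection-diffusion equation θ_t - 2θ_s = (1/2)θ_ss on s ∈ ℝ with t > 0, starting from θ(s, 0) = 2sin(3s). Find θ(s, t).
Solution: Moving frame: η = s + 2t, σ = t, θ = u(η,σ), so θ_t = u_σ + 2u_η and θ_ss = u_ηη.
Hence θ_t - 2θ_s = u_σ and the PDE becomes the heat equation u_σ = (1/2)u_ηη on η ∈ ℝ.
Initial data: u(η,0) = θ(η,0) = 2sin(3η). Each mode sin(nη) decays as exp(-n²σ/2) on ℝ, so u(η,σ) = Σ c_n exp(-n²σ/2) sin(nη) with c_3=2: u(η,σ) = 2exp(-9σ/2)sin(3η).
Substituting back: θ(s,t) = u(s + 2t, t).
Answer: θ(s, t) = 2exp(-9t/2)sin(3s + 6t)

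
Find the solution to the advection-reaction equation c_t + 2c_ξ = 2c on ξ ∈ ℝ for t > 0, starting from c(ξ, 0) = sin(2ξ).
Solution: Substitute c = exp(2t)u.
Then c_t = exp(2t)(u_t + 2u), c_ξ = exp(2t)u_ξ; substituting and dividing by exp(2t), the lower-order terms cancel: u_t + 2u_ξ = 0 (standard advection equation).
Data for u: u(ξ,0) = c(ξ,0) = sin(2ξ).
By characteristics (dξ/dt = 2), u(ξ,t) = f(ξ - 2t) with f = u(·, 0).
So u(ξ,t) = -sin(4t - 2ξ), and c(ξ,t) = exp(2t)u(ξ,t).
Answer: c(ξ, t) = -exp(2t)sin(4t - 2ξ)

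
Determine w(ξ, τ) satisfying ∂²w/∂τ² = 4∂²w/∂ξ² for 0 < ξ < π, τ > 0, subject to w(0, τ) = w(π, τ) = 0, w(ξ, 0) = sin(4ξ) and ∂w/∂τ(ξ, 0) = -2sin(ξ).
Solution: Using separation of variables w = X(ξ)T(τ):
Eigenfunctions: sin(nξ), n = 1, 2, 3, ...
General solution: w(ξ, τ) = Σ [A_n cos(2n τ) + B_n sin(2n τ)] sin(nξ)
From w(ξ,0) = sin(4ξ): A_4=1. From w_τ(ξ,0) = -2sin(ξ), using w_τ(ξ,0) = Σ ω_n B_n sin(nξ) with ω_n = 2n: B_1 = (-2)/2 = -1.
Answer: w(ξ, τ) = -sin(ξ)sin(2τ) + sin(4ξ)cos(8τ)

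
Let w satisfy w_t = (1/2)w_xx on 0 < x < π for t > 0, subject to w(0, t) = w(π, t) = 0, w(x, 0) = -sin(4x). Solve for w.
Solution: Separating variables: w = Σ c_n exp(-n²t/2) sin(nx). From w(x,0) = -sin(4x): c_4=-1.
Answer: w(x, t) = -exp(-8t)sin(4x)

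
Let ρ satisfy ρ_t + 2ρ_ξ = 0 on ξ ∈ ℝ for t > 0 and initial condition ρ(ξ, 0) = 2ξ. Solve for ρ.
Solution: By characteristics (dξ/dt = 2), ρ(ξ,t) = f(ξ - 2t) with f = ρ(·, 0).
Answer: ρ(ξ, t) = -4t + 2ξ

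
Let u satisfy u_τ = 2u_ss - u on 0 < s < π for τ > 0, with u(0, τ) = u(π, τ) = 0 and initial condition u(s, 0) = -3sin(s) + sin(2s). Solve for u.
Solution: Substitute u = exp(-τ)w, i.e. w = exp(τ)u.
By the product rule, u_τ = exp(-τ)(w_τ - w), u_ss = exp(-τ)w_ss.
Substituting into the PDE and dividing by exp(-τ): w_τ - w = 2w_ss - w.
The lower-order terms cancel, leaving the standard heat equation w_τ = 2w_ss.
Initial data for w: w(s,0) = u(s,0) = -3sin(s) + sin(2s). The boundary conditions carry over: w(0,τ) = w(π,τ) = 0.
Solve for w:
  Using separation of variables w = X(s)T(τ):
  Eigenfunctions: sin(ns), n = 1, 2, 3, ...
  General solution: w(s, τ) = Σ c_n sin(ns) exp(-2n² τ)
  Matching w(s,0) = -3sin(s) + sin(2s) term by term: c_1=-3, c_2=1.
Hence w(s,τ) = -3exp(-2τ)sin(s) + exp(-8τ)sin(2s).
Transform back: u(s,τ) = exp(-τ)w(s,τ).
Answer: u(s, τ) = -3exp(-3τ)sin(s) + exp(-9τ)sin(2s)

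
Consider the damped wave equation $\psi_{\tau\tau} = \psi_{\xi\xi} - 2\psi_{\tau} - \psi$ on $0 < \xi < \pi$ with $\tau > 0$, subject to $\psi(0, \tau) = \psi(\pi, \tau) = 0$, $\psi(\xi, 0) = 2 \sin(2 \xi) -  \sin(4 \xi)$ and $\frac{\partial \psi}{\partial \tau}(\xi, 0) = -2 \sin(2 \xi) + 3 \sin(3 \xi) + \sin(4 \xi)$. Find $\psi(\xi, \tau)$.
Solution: Substitute $\psi = e^{-\tau}u$, i.e. $u = e^{\tau}\psi$.
By the product rule, $\psi_{\tau} = e^{-\tau}(u_{\tau} - u)$, $\psi_{\tau\tau} = e^{-\tau}(u_{\tau\tau} - 2u_{\tau} + u)$, $\psi_{\xi\xi} = e^{-\tau}u_{\xi\xi}$.
Substituting into the PDE and dividing by $e^{-\tau}$: $u_{\tau\tau} - 2u_{\tau} + u = u_{\xi\xi} - 2(u_{\tau} - u) - u$.
The lower-order terms cancel, leaving the standard wave equation $u_{\tau\tau} = u_{\xi\xi}$.
Initial data for $u$: $u(\xi,0) = \psi(\xi,0) = 2 \sin(2 \xi) - \sin(4 \xi)$; $u_{\tau}(\xi,0) = \psi_{\tau}(\xi,0) + \psi(\xi,0) = 3 \sin(3 \xi)$. The boundary conditions carry over: $u(0,\tau) = u(\pi,\tau) = 0$.
Solve for $u$:
  Using separation of variables $u = X(\xi)T(\tau)$:
  Eigenfunctions: $\sin(n\xi)$, $n = 1, 2, 3, \ldots$
  General solution: $u(\xi, \tau) = \sum [A_n \cos(n \tau) + B_n \sin(n \tau)] \sin(n\xi)$
  From $u(\xi,0) = 2 \sin(2 \xi) - \sin(4 \xi)$: $A_2=2, A_4=-1$. From $u_{\tau}(\xi,0) = 3 \sin(3 \xi)$, using $u_{\tau}(\xi,0) = \sum \omega_n B_n \sin(n\xi)$ with $\omega_n = n$: $B_3 = 3/3 = 1$.
Hence $u(\xi,\tau) = 2 \sin(2 \xi) \cos(2 \tau) + \sin(3 \xi) \sin(3 \tau) - \sin(4 \xi) \cos(4 \tau)$.
Transform back: $\psi(\xi,\tau) = e^{-\tau}u(\xi,\tau)$.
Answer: $\psi(\xi, \tau) = e^{-\tau} \sin(3 \tau) \sin(3 \xi) + 2 e^{-\tau} \sin(2 \xi) \cos(2 \tau) -  e^{-\tau} \sin(4 \xi) \cos(4 \tau)$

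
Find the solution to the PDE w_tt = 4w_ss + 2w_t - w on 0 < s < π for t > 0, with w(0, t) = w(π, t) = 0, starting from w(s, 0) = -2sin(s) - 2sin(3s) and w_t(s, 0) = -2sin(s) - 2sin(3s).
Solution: Substitute w = exp(t)u.
Then w_t = exp(t)(u_t + u), w_tt = exp(t)(u_tt + 2u_t + u), w_ss = exp(t)u_ss; substituting and dividing by exp(t), the lower-order terms cancel: u_tt = 4u_ss (standard wave equation).
Data for u: u(s,0) = w(s,0) = -2sin(s) - 2sin(3s); u_t(s,0) = w_t(s,0) - w(s,0) = 0. The boundary conditions carry over: u(0,t) = u(π,t) = 0.
Separating variables: u = Σ [A_n cos(ω_n t) + B_n sin(ω_n t)] sin(ns), ω_n = 2n. From ICs: A_1=-2, A_3=-2.
So u(s,t) = -2sin(s)cos(2t) - 2sin(3s)cos(6t), and w(s,t) = exp(t)u(s,t).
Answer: w(s, t) = -2exp(t)sin(s)cos(2t) - 2exp(t)sin(3s)cos(6t)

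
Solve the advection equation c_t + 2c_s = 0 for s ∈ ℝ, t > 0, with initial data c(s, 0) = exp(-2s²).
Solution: By method of characteristics (waves move right with speed 2):
Along characteristics s - 2t = const, c is constant, so c(s,t) = f(s - 2t) with f = c(·, 0).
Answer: c(s, t) = exp(-2(s - 2t)²)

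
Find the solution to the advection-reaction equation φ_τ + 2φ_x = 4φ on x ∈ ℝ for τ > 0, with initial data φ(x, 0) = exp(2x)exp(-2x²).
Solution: Substitute φ = exp(2x)u.
Then φ_x = exp(2x)(u_x + 2u), φ_τ = exp(2x)u_τ; substituting and dividing by exp(2x), the lower-order terms cancel: u_τ + 2u_x = 0 (standard advection equation).
Data for u: u(x,0) = exp(-2x)φ(x,0) = exp(-2x²).
By characteristics (dx/dτ = 2), u(x,τ) = f(x - 2τ) with f = u(·, 0).
So u(x,τ) = exp(-2(x - 2τ)²), and φ(x,τ) = exp(2x)u(x,τ).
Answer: φ(x, τ) = exp(2x)exp(-2(x - 2τ)²)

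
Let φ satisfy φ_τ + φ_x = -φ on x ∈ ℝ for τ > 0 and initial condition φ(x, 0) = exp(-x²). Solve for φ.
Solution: Substitute φ = exp(-τ)u, i.e. u = exp(τ)φ.
By the product rule, φ_τ = exp(-τ)(u_τ - u), φ_x = exp(-τ)u_x.
Substituting into the PDE and dividing by exp(-τ): u_τ - u + u_x = -u.
The lower-order terms cancel, leaving the standard advection equation u_τ + u_x = 0.
Initial data for u: u(x,0) = φ(x,0) = exp(-x²).
Solve for u:
  By method of characteristics (waves move right with speed 1):
  Along characteristics x - τ = const, u is constant, so u(x,τ) = f(x - τ) with f = u(·, 0).
Hence u(x,τ) = exp(-(x - τ)²).
Transform back: φ(x,τ) = exp(-τ)u(x,τ).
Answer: φ(x, τ) = exp(-τ)exp(-(x - τ)²)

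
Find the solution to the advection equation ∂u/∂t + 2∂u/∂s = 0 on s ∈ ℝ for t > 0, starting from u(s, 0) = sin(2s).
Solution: By characteristics (ds/dt = 2), u(s,t) = f(s - 2t) with f = u(·, 0).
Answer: u(s, t) = sin(2s - 4t)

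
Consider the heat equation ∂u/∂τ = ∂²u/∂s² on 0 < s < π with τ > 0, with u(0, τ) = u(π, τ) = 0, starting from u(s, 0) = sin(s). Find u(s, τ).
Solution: Using separation of variables u = X(s)T(τ):
Eigenfunctions: sin(ns), n = 1, 2, 3, ...
General solution: u(s, τ) = Σ c_n sin(ns) exp(-n² τ)
Matching u(s,0) = sin(s) term by term: c_1=1.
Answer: u(s, τ) = exp(-τ)sin(s)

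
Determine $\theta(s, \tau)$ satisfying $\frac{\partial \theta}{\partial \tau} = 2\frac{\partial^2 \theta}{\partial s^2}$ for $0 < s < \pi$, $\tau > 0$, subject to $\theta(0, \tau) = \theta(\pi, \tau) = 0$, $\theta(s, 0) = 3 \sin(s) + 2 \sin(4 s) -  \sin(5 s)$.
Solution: Separating variables: $\theta = \sum c_n e^{-2n^2\tau} \sin(ns)$. From $\theta(s,0) = 3 \sin(s) + 2 \sin(4 s) - \sin(5 s)$: $c_1=3, c_4=2, c_5=-1$.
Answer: $\theta(s, \tau) = 3 e^{-2 \tau} \sin(s) + 2 e^{-32 \tau} \sin(4 s) -  e^{-50 \tau} \sin(5 s)$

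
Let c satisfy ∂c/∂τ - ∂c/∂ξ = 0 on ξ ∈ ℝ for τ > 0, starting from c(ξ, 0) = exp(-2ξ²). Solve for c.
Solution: By method of characteristics (waves move left with speed 1):
Along characteristics ξ + τ = const, c is constant, so c(ξ,τ) = f(ξ + τ) with f = c(·, 0).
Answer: c(ξ, τ) = exp(-2(ξ + τ)²)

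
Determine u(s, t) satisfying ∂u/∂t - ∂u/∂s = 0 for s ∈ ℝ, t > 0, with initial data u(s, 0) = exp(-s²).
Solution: By method of characteristics (waves move left with speed 1):
Along characteristics s + t = const, u is constant, so u(s,t) = f(s + t) with f = u(·, 0).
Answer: u(s, t) = exp(-(s + t)²)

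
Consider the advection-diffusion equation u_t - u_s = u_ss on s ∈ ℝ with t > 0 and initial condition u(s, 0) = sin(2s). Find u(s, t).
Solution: Moving frame: η = s + t, σ = t, u = w(η,σ), so u_t = w_σ + w_η and u_ss = w_ηη.
Hence u_t - u_s = w_σ and the PDE becomes the heat equation w_σ = w_ηη on η ∈ ℝ.
Initial data: w(η,0) = u(η,0) = sin(2η). Each mode sin(nη) decays as exp(-n²σ) on ℝ, so w(η,σ) = Σ c_n exp(-n²σ) sin(nη) with c_2=1: w(η,σ) = exp(-4σ)sin(2η).
Substituting back: u(s,t) = w(s + t, t).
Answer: u(s, t) = exp(-4t)sin(2s + 2t)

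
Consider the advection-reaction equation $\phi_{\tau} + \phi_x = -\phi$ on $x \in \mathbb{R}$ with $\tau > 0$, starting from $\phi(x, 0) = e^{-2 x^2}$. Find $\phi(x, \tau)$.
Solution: Substitute $\phi = e^{-\tau}u$.
Then $\phi_{\tau} = e^{-\tau}(u_{\tau} - u)$, $\phi_x = e^{-\tau}u_x$; substituting and dividing by $e^{-\tau}$, the lower-order terms cancel: $u_{\tau} + u_x = 0$ (standard advection equation).
Data for $u$: $u(x,0) = \phi(x,0) = e^{-2 x^2}$.
By characteristics ($dx/d\tau = 1$), $u(x,\tau) = f(x - \tau)$ with $f = u( \cdot , 0)$.
So $u(x,\tau) = e^{-2 (x - \tau)^2}$, and $\phi(x,\tau) = e^{-\tau}u(x,\tau)$.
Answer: $\phi(x, \tau) = e^{-\tau} e^{-2 (-\tau + x)^2}$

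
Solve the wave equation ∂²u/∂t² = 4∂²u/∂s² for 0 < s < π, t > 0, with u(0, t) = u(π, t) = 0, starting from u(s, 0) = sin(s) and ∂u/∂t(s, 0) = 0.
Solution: Separating variables: u = Σ [A_n cos(ω_n t) + B_n sin(ω_n t)] sin(ns), ω_n = 2n. From ICs: A_1=1.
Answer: u(s, t) = sin(s)cos(2t)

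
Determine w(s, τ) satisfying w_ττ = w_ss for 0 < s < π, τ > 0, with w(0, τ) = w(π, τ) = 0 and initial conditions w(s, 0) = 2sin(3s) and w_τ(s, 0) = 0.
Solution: Separating variables: w = Σ [A_n cos(ω_n τ) + B_n sin(ω_n τ)] sin(ns), ω_n = n. From ICs: A_3=2.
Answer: w(s, τ) = 2sin(3s)cos(3τ)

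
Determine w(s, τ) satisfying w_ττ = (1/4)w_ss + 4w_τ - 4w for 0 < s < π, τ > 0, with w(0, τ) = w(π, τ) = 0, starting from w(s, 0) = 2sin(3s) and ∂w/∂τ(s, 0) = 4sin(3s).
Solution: Substitute w = exp(2τ)u.
Then w_τ = exp(2τ)(u_τ + 2u), w_ττ = exp(2τ)(u_ττ + 4u_τ + 4u), w_ss = exp(2τ)u_ss; substituting and dividing by exp(2τ), the lower-order terms cancel: u_ττ = (1/4)u_ss (standard wave equation).
Data for u: u(s,0) = w(s,0) = 2sin(3s); u_τ(s,0) = w_τ(s,0) - 2w(s,0) = 0. The boundary conditions carry over: u(0,τ) = u(π,τ) = 0.
Separating variables: u = Σ [A_n cos(ω_n τ) + B_n sin(ω_n τ)] sin(ns), ω_n = n/2. From ICs: A_3=2.
So u(s,τ) = 2sin(3s)cos(3τ/2), and w(s,τ) = exp(2τ)u(s,τ).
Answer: w(s, τ) = 2exp(2τ)sin(3s)cos(3τ/2)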